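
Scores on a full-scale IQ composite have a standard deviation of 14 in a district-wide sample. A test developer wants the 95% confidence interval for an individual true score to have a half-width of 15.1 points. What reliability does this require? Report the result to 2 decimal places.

Required SEM = 15.1 / 1.96 ≈ 7.704
r = 1 − (7.704/14)² ≈ 1 − 0.303 ≈ 0.697

0.70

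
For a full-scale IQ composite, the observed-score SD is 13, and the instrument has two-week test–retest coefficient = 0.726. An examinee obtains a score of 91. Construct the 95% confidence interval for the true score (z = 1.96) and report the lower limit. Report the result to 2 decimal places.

77.66

SEM = 13.000*√(1 − 0.726) ≃ 6.805
Half-width = 1.96*6.805 ≃ 13.338
Lower limit = 91 − 13.338 ≃ 77.662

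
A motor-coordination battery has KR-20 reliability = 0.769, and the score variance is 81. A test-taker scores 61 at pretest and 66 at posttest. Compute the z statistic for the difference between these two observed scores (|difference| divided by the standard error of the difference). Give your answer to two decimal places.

0.82

SD = √81 ≃ 9.00000
SEM = 9.00000·√(1 − 0.76900) ≃ 4.32562
SE_diff = √2 · SEM ≃ 6.11735
z = |61 − 66| / 6.11735 = 5 / 6.11735 ≃ 0.81735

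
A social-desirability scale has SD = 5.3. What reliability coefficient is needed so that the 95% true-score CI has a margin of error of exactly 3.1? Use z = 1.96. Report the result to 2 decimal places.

Required SEM = 3.1 / 1.96 ≈ 1.582
r = 1 − (SEM / SD)² = 1 − (1.582 / 5.3)² ≈ 1 − 0.089 ≈ 0.911

0.91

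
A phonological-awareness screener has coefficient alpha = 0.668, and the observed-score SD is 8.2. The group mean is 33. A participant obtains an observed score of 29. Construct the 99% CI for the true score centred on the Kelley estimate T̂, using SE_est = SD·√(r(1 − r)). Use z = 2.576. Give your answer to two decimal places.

Estimated true score = 0.6680*29 + (1 − 0.6680)*33 ≈ 30.3280
SE_est = 8.2000*√(0.6680*0.3320) ≈ 3.8616
CI = 30.3280 ± 2.576 * 3.8616 → [20.3804, 40.2756]

[20.38, 40.28]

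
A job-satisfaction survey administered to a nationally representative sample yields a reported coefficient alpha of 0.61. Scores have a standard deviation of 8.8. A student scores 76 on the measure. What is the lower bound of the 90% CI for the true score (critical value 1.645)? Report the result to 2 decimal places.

SEM = 8.8000 × √(1 − 0.6100) = 8.8000 × √0.3900 ≈ 8.8000 × 0.6245 ≈ 5.4956
1.645 × SEM ≈ 9.0403
Lower bound: 76 − 9.0403 = 66.9597

66.96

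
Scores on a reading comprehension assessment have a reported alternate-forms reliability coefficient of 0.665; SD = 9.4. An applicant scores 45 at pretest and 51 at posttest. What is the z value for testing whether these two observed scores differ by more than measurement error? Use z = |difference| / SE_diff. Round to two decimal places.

0.78

SEM = 9.4000*√(1 − 0.6650) ≈ 5.4406
Standard error of the difference = 5.4406·√2 ≈ 7.6942
z = |45 − 51| / 7.6942 = 6 / 7.6942 ≈ 0.7798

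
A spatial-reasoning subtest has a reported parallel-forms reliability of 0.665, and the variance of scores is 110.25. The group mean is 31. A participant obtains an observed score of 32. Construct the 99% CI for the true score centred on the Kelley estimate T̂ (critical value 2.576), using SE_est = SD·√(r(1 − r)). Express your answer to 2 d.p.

SD = √110.25 = 10.5000
T̂ = 0.6650(32) + 0.3350(31) ≈ 31.6650
SE_est = 10.5000·√[r(1 − r)] ≈ 4.9559
CI = 31.6650 ± 2.576 · 4.9559 → [18.8986, 44.4314]

[18.90, 44.43]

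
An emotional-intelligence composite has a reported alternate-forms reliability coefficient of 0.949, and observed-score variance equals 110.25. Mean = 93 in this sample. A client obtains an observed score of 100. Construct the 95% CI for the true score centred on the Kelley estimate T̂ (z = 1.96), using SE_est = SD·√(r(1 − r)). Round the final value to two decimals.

σ = 110.25^(1/2) = 10.5000
T̂ = 0.9490(100) + 0.0510(93) ≈ 99.6430
SE_est = 10.5000*√(0.9490*0.0510) ≈ 2.3100
CI = 99.6430 ± 1.96 * 2.3100 → [95.1154, 104.1706]

[95.12, 104.17]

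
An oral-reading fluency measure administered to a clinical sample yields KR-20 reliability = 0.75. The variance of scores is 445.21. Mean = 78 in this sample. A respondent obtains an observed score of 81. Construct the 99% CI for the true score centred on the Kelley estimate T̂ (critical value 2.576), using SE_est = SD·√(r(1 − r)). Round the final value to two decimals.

[56.71, 103.79]

SD = √445.21 = 21.10000
T̂ = r·X + (1 − r)·M = 0.75000*81 + 0.25000*78 = 60.75000 + 19.50000 ≈ 80.25000
SE_est = SD * √(r(1 − r)) = 21.10000 * √0.18750 ≈ 21.10000 * 0.43301 ≈ 9.13657
99% CI: 80.25000 ± 23.53580 ≈ (56.71420, 103.78580)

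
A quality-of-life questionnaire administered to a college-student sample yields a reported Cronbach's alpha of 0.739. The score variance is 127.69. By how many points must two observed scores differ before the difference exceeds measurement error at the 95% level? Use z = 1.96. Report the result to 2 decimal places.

16.00

SD = √127.69 ≈ 11.3000
SEM = 11.3000 × √(1 − 0.7390) = 11.3000 × √0.2610 ≈ 11.3000 × 0.5109 ≈ 5.7730
SE_diff = √2 × SEM ≈ 8.1642
Minimum reliable difference = 1.96 × SE_diff ≈ 1.96 × 8.1642 ≈ 16.0018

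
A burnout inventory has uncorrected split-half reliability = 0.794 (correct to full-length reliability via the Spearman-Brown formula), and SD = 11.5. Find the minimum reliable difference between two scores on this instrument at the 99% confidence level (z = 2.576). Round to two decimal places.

14.20

r_full = 2·0.794 / (1 + 0.794) ≈ 0.885
SEM = 11.500 · √(1 − 0.885) = 11.500 · √0.115 ≈ 11.500 · 0.339 ≈ 3.897
SE_diff = SEM · √2 ≈ 3.897 · 1.414 ≈ 5.511
Minimum reliable difference = 2.576 · SE_diff ≈ 2.576 · 5.511 ≈ 14.196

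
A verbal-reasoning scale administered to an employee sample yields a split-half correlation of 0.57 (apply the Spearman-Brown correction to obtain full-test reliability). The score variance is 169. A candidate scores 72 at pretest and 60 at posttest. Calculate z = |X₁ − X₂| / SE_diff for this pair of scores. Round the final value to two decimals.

SD = √169 = 13.0000
Spearman-Brown: r = 2(0.57) / (1 + 0.57) = 1.1400 / 1.5700 ≈ 0.7261
SEM = 13.0000×√(1 − 0.7261) ≈ 6.8034
Standard error of the difference = 6.8034·√2 ≈ 9.6215
z = 12 / 9.6215 ≈ 1.2472

1.25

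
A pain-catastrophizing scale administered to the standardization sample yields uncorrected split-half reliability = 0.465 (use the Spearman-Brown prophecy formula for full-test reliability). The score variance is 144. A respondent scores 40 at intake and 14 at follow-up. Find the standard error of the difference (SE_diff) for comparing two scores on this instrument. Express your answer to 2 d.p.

10.26

SD = √144 = 12.000
Full-length reliability (Spearman-Brown) = 2(0.465)/(1+0.465) ≈ 0.635
SEM = 12.000 × √(1 − 0.635) = 12.000 × √0.365 ≈ 12.000 × 0.604 ≈ 7.252
SE_diff = √2 × SEM ≈ 10.255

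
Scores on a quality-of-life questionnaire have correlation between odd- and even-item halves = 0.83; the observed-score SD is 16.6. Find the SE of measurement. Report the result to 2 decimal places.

Full-length reliability (Spearman-Brown) = 2(0.83)/(1+0.83) ≈ 0.9071
The standard error of measurement is 16.6000×√(1 − 0.9071) ≈ 16.6000×0.3048 ≈ 5.0595.

5.06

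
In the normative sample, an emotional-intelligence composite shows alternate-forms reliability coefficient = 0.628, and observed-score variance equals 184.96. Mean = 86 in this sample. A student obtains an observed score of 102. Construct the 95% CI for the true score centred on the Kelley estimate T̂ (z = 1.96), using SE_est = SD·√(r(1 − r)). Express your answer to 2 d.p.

SD = √184.96 = 13.6000
T̂ = r·X + (1 − r)·M = 0.6280·102 + 0.3720·86 = 64.0560 + 31.9920 ≈ 96.0480
SE_est = SD · √(r(1 − r)) = 13.6000 · √0.2336 ≈ 13.6000 · 0.4833 ≈ 6.5734
CI = 96.0480 ± 1.96 · 6.5734 → [83.1641, 108.9319]

[83.16, 108.93]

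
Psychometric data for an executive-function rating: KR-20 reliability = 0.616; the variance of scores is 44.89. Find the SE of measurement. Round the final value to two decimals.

4.15

σ = 44.89^(1/2) = 6.700
SEM = 6.700*√(1 − 0.616) ≈ 4.152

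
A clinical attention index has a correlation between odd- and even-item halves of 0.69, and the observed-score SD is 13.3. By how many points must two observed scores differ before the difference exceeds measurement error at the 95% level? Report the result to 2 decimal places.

r_full = 2·0.69 / (1 + 0.69) ≃ 0.8166
SEM = 13.3000×√(1 − 0.8166) ≃ 5.6963
SE_diff = √2 × SEM ≃ 8.0557
Minimum reliable difference = 1.96 × SE_diff ≃ 1.96 × 8.0557 ≃ 15.7892

15.79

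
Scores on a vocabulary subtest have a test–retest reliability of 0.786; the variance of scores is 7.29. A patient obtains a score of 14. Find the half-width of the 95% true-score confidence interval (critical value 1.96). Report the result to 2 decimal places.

2.45

σ = 7.29^(1/2) = 2.70000
SEM = 2.70000 · √(1 − 0.78600) = 2.70000 · √0.21400 ≈ 2.70000 · 0.46260 ≈ 1.24902
1.96 · SEM ≈ 2.44809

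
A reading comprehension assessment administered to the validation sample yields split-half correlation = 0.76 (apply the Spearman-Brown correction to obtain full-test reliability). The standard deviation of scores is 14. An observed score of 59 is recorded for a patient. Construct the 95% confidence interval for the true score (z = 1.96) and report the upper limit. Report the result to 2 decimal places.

69.13

Spearman-Brown: r = 2(0.76) / (1 + 0.76) = 1.520 / 1.760 ≃ 0.864
The standard error of measurement is 14.000*√(1 − 0.864) ≃ 14.000*0.369 ≃ 5.170.
Margin = 1.96 * 5.170 ≃ 10.133
Upper bound: 59 + 10.133 = 69.133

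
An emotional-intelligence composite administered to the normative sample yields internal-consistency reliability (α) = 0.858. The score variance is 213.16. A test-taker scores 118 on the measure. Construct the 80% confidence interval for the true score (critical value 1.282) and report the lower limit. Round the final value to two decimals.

110.95

SD = √213.16 ≃ 14.6000
The standard error of measurement is 14.6000*√(1 − 0.8580) ≃ 14.6000*0.3768 ≃ 5.5017.
Margin = 1.282 * 5.5017 ≃ 7.0532
Lower limit = 118 − 7.0532 ≃ 110.9468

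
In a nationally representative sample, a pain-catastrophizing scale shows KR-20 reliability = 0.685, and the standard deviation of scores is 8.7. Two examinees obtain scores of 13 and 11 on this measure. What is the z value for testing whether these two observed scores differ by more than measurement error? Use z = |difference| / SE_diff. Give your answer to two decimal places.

SEM = 8.70000·√(1 − 0.68500) ≈ 4.88286
SE_diff = √2 · SEM ≈ 6.90541
z = |13 − 11| / 6.90541 = 2 / 6.90541 ≈ 0.28963

0.29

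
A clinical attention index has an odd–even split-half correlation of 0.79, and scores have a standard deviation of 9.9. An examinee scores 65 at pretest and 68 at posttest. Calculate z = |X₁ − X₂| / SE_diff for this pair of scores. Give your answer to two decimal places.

0.63

Full-length reliability (Spearman-Brown) = 2(0.79)/(1+0.79) ≈ 0.8827
SEM = 9.9000 * √(1 − 0.8827) = 9.9000 * √0.1173 ≈ 9.9000 * 0.3425 ≈ 3.3909
SE_diff = √2 * SEM ≈ 4.7955
z = |65 − 68| / 4.7955 = 3 / 4.7955 ≈ 0.6256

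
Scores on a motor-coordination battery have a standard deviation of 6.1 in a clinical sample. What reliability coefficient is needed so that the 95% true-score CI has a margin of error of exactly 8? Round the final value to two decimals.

Required SEM = 8 / 1.96 ≈ 4.0816
r = 1 − (SEM / SD)² = 1 − (4.0816 / 6.1)² ≈ 1 − 0.4477 ≈ 0.5523

0.55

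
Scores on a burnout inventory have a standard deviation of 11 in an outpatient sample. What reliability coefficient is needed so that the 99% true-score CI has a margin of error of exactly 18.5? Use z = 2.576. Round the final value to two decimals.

0.57

Required SEM = 18.5 / 2.576 ≈ 7.182
Required reliability = 1 − (SEM/SD)² = 1 − 0.426 ≈ 0.574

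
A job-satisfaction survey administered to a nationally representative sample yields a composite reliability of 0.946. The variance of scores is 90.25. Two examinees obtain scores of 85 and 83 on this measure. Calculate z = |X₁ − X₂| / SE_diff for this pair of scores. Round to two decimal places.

SD = √90.25 = 9.50000
SEM = 9.50000·√(1 − 0.94600) ≃ 2.20760
SE_diff = SEM · √2 ≃ 2.20760 · 1.41421 ≃ 3.12202
z = |85 − 83| / 3.12202 = 2 / 3.12202 ≃ 0.64061

0.64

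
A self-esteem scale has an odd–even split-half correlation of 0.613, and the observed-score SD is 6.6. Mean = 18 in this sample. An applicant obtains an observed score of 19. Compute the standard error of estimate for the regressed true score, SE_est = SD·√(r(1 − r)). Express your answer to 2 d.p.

r_full = 2·0.613 / (1 + 0.613) ≈ 0.760
SE_est = SD · √(r(1 − r)) = 6.600 · √0.182 ≈ 6.600 · 0.427 ≈ 2.818

2.82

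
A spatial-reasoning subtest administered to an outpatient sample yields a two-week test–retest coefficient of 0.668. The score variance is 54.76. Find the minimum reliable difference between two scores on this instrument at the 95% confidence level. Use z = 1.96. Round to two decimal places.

σ = 54.76^(1/2) = 7.40000
SEM = 7.40000 * √(1 − 0.66800) = 7.40000 * √0.33200 ≈ 7.40000 * 0.57619 ≈ 4.26384
Standard error of the difference = 4.26384·√2 ≈ 6.02998
Smallest detectable difference = 1.96*6.02998 ≈ 11.81876

11.82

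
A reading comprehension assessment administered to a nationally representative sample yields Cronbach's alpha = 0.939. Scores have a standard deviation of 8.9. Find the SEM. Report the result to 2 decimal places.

2.20

SEM = 8.9000×√(1 − 0.9390) ≈ 2.1981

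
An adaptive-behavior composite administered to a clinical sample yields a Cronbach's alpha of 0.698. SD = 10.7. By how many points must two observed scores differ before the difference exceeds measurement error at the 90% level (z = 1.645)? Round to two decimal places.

SEM = 10.7000·√(1 − 0.6980) ≈ 5.8801
Standard error of the difference = 5.8801·√2 ≈ 8.3158
Minimum reliable difference = 1.645 · SE_diff ≈ 1.645 · 8.3158 ≈ 13.6794

13.68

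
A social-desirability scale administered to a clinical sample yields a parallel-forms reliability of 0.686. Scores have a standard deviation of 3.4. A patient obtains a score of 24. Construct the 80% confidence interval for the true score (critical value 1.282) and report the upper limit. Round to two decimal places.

SEM = 3.400*√(1 − 0.686) ≈ 1.905
Half-width = 1.282*1.905 ≈ 2.442
Upper bound: 24 + 2.442 = 26.442

26.44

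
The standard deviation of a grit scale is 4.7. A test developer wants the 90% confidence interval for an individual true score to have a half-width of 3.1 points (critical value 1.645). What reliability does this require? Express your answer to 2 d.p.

Required SEM = 3.1 / 1.645 ≈ 1.884
r = 1 − (SEM / SD)² = 1 − (1.884 / 4.7)² ≈ 1 − 0.161 ≈ 0.839

0.84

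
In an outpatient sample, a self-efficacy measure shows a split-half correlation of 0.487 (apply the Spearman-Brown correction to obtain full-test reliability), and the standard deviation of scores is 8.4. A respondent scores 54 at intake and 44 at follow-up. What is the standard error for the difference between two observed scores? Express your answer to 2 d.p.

Spearman-Brown: r = 2(0.487) / (1 + 0.487) = 0.974 / 1.487 ≈ 0.655
SEM = 8.400 × √(1 − 0.655) = 8.400 × √0.345 ≈ 8.400 × 0.587 ≈ 4.934
SE_diff = √2 × SEM ≈ 6.977

6.98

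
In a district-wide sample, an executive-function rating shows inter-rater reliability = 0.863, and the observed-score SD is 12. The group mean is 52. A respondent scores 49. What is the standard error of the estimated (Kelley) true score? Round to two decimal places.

4.13

SE_est = SD × √(r(1 − r)) = 12.000 × √0.118 ≈ 12.000 × 0.344 ≈ 4.126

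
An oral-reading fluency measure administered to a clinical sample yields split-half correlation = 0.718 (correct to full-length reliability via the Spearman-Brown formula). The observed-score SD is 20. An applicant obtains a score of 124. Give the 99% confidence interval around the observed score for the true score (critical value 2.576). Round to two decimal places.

[103.13, 144.87]

r_full = 2·0.718 / (1 + 0.718) ≈ 0.8359
SEM = 20.0000*√(1 − 0.8359) ≈ 8.1029
2.576 * SEM ≈ 20.8732
CI = 124 ± 20.8732 → [103.1268, 144.8732]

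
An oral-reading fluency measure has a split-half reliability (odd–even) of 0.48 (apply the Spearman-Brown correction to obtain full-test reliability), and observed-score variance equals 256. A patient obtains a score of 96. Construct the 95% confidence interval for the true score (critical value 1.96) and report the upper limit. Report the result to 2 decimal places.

σ = 256^(1/2) = 16.00000
Spearman-Brown: r = 2(0.48) / (1 + 0.48) = 0.96000 / 1.48000 ≃ 0.64865
The standard error of measurement is 16.00000·√(1 − 0.64865) ≃ 16.00000·0.59275 ≃ 9.48398.
Margin = 1.96 · 9.48398 ≃ 18.58861
Upper bound: 96 + 18.58861 = 114.58861

114.59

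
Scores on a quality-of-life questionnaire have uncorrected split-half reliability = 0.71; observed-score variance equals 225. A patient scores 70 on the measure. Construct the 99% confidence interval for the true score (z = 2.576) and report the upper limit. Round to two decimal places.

85.91

SD = √225 ≈ 15.000
r_full = 2·0.71 / (1 + 0.71) ≈ 0.830
SEM = 15.000 × √(1 − 0.830) = 15.000 × √0.170 ≈ 15.000 × 0.412 ≈ 6.177
Margin = 2.576 × 6.177 ≈ 15.912
Upper bound: 70 + 15.912 = 85.912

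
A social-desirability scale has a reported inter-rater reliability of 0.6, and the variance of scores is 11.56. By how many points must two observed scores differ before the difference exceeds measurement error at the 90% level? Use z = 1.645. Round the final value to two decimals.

σ = 11.56^(1/2) = 3.4000
SEM = 3.4000 · √(1 − 0.6000) = 3.4000 · √0.4000 ≈ 3.4000 · 0.6325 ≈ 2.1503
SE_diff = √2 · SEM ≈ 3.0411
Smallest detectable difference = 1.645·3.0411 ≈ 5.0025

5.00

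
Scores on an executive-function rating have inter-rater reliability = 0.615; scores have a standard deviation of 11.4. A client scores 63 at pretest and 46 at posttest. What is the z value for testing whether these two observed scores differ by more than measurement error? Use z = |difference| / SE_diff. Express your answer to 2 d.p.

1.70

SEM = 11.400 × √(1 − 0.615) = 11.400 × √0.385 ≈ 11.400 × 0.620 ≈ 7.074
SE_diff = SEM × √2 ≈ 7.074 × 1.414 ≈ 10.003
z = 17 / 10.003 ≈ 1.699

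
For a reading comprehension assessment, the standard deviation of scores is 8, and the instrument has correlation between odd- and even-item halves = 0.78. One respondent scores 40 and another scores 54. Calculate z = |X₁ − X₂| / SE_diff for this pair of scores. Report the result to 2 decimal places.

3.52

Spearman-Brown: r = 2(0.78) / (1 + 0.78) = 1.560 / 1.780 ≃ 0.876
SEM = 8.000 · √(1 − 0.876) = 8.000 · √0.124 ≃ 8.000 · 0.352 ≃ 2.812
SE_diff = √2 · SEM ≃ 3.977
z = 14 / 3.977 ≃ 3.520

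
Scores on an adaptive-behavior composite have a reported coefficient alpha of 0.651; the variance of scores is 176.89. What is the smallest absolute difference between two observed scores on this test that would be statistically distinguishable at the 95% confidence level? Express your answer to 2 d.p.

21.78

SD = √176.89 = 13.300
SEM = 13.300 * √(1 − 0.651) = 13.300 * √0.349 ≃ 13.300 * 0.591 ≃ 7.857
SE_diff = √2 * SEM ≃ 11.112
Smallest detectable difference = 1.96*11.112 ≃ 21.779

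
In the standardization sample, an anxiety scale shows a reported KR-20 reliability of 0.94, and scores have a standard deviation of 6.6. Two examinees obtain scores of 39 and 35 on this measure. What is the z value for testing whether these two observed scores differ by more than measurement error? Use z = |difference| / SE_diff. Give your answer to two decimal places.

1.75

SEM = 6.600 × √(1 − 0.940) = 6.600 × √0.060 ≃ 6.600 × 0.245 ≃ 1.617
SE_diff = √2 × SEM ≃ 2.286
z = 4 / 2.286 ≃ 1.750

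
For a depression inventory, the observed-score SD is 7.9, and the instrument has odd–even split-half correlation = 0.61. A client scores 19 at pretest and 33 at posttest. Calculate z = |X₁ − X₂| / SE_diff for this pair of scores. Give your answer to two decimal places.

Full-length reliability (Spearman-Brown) = 2(0.61)/(1+0.61) ≃ 0.758
SEM = 7.900×√(1 − 0.758) ≃ 3.888
SE_diff = SEM × √2 ≃ 3.888 × 1.414 ≃ 5.499
z = |19 − 33| / 5.499 = 14 / 5.499 ≃ 2.546

2.55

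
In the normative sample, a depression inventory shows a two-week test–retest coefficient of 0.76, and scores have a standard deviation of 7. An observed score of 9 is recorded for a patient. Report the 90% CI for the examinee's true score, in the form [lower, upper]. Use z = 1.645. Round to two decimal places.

[3.36, 14.64]

SEM = 7.0000 · √(1 − 0.7600) = 7.0000 · √0.2400 ≈ 7.0000 · 0.4899 ≈ 3.4293
Half-width = 1.645·3.4293 ≈ 5.6412
90% CI: 9 ± 5.6412 = [3.3588, 14.6412]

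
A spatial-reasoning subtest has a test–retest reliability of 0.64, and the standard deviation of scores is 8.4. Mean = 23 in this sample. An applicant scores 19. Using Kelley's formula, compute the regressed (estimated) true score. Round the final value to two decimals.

20.44

Estimated true score = 0.6400·19 + (1 − 0.6400)·23 ≃ 20.4400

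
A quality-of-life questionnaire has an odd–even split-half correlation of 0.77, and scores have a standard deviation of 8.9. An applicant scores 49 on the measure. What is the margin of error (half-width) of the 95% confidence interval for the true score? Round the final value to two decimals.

6.29

r_full = 2·0.77 / (1 + 0.77) ≈ 0.87006
SEM = 8.90000×√(1 − 0.87006) ≈ 3.20824
1.96 × SEM ≈ 6.28816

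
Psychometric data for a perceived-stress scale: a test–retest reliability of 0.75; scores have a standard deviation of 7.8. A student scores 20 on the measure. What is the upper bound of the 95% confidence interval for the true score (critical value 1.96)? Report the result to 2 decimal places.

The standard error of measurement is 7.80000*√(1 − 0.75000) ≈ 7.80000*0.50000 ≈ 3.90000.
Half-width = 1.96*3.90000 ≈ 7.64400
Upper limit = 20 + 7.64400 ≈ 27.64400

27.64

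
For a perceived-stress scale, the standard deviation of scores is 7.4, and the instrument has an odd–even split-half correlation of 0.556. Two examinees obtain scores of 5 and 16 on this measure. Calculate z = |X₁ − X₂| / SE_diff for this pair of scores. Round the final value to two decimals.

Spearman-Brown: r = 2(0.556) / (1 + 0.556) = 1.11200 / 1.55600 ≈ 0.71465
SEM = 7.40000 * √(1 − 0.71465) = 7.40000 * √0.28535 ≈ 7.40000 * 0.53418 ≈ 3.95292
SE_diff = SEM * √2 ≈ 3.95292 * 1.41421 ≈ 5.59028
z = |5 − 16| / 5.59028 = 11 / 5.59028 ≈ 1.96770

1.97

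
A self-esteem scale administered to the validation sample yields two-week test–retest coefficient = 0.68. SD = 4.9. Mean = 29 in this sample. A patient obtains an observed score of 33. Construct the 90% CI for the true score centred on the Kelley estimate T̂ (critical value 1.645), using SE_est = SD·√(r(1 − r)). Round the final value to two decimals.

T̂ = 0.68000(33) + 0.32000(29) ≈ 31.72000
SE_est = 4.90000·√(0.68000·0.32000) ≈ 2.28573
CI = 31.72000 ± 1.645 · 2.28573 → [27.95997, 35.48003]

[27.96, 35.48]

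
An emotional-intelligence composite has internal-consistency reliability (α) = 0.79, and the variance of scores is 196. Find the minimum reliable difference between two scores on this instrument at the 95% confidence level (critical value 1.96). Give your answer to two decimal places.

17.78

SD = √196 ≈ 14.0000
SEM = 14.0000 · √(1 − 0.7900) = 14.0000 · √0.2100 ≈ 14.0000 · 0.4583 ≈ 6.4156
SE_diff = √2 · SEM ≈ 9.0730
Smallest detectable difference = 1.96·9.0730 ≈ 17.7832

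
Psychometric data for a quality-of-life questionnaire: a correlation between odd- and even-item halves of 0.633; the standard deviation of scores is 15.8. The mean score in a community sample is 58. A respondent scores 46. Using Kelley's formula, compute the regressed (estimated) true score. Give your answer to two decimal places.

48.70

r_full = 2·0.633 / (1 + 0.633) ≈ 0.77526
T̂ = 0.77526(46) + 0.22474(58) ≈ 48.69688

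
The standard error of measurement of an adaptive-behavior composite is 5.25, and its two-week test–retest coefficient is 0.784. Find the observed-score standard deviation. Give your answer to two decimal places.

SD = SEM / √(1 − r) = 5.25 / √0.216 ≈ 5.25 / 0.465 ≈ 11.296

11.30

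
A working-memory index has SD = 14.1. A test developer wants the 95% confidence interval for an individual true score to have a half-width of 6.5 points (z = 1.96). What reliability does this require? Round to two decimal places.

SEM needed = half-width / z = 6.5/1.96 ≈ 3.31633
r = 1 − (SEM / SD)² = 1 − (3.31633 / 14.1)² ≈ 1 − 0.05532 ≈ 0.94468

0.94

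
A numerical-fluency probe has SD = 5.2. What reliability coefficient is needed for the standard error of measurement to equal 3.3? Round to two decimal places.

0.60

r = 1 − (SEM / SD)² = 1 − (3.3000 / 5.2)² ≈ 1 − 0.4027 ≈ 0.5973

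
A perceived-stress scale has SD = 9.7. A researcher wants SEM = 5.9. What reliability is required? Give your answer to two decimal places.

0.63

r = 1 − (5.900/9.7)² ≈ 1 − 0.370 ≈ 0.630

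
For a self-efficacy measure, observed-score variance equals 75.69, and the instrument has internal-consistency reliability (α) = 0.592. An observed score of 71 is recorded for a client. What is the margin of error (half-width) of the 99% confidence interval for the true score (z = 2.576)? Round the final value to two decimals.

14.32

SD = √75.69 = 8.7000
SEM = 8.7000 × √(1 − 0.5920) = 8.7000 × √0.4080 ≈ 8.7000 × 0.6387 ≈ 5.5571
Half-width = 2.576×5.5571 ≈ 14.3151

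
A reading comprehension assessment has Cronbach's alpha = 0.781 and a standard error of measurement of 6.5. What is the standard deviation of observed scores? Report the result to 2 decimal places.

13.89

SD = 6.5 / √(1 − 0.781) ≈ 13.8896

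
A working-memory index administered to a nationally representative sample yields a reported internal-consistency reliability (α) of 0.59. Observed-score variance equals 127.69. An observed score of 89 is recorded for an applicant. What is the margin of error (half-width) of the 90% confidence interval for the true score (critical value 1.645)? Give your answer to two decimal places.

11.90

SD = √127.69 = 11.3000
SEM = 11.3000×√(1 − 0.5900) ≈ 7.2355
Half-width = 1.645×7.2355 ≈ 11.9024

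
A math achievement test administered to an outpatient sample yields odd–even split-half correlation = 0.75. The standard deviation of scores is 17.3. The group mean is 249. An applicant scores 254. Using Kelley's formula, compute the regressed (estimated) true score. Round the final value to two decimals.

253.29

r_full = 2·0.75 / (1 + 0.75) ≃ 0.85714
T̂ = r·X + (1 − r)·M = 0.85714·254 + 0.14286·249 ≃ 217.71429 + 35.57143 ≃ 253.28571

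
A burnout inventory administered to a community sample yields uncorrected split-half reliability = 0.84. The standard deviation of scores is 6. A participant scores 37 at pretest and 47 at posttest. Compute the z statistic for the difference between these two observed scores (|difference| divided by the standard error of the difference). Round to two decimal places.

r_full = 2·0.84 / (1 + 0.84) ≈ 0.9130
The standard error of measurement is 6.0000*√(1 − 0.9130) ≈ 6.0000*0.2949 ≈ 1.7693.
Standard error of the difference = 1.7693·√2 ≈ 2.5022
z = |37 − 47| / 2.5022 = 10 / 2.5022 ≈ 3.9965

4.00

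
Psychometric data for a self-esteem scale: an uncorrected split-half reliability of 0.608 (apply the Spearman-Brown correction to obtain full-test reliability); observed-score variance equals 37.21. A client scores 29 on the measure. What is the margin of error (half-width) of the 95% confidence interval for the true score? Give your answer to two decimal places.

5.90

SD = √37.21 = 6.10000
r_full = 2·0.608 / (1 + 0.608) ≈ 0.75622
SEM = 6.10000×√(1 − 0.75622) ≈ 3.01183
Half-width = 1.96×3.01183 ≈ 5.90318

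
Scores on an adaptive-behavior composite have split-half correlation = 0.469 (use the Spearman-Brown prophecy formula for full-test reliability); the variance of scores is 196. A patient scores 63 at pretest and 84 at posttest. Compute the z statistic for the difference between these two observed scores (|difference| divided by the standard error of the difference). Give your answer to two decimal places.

1.76

SD = √196 ≈ 14.000
Spearman-Brown: r = 2(0.469) / (1 + 0.469) = 0.938 / 1.469 ≈ 0.639
SEM = 14.000 · √(1 − 0.639) = 14.000 · √0.361 ≈ 14.000 · 0.601 ≈ 8.417
SE_diff = √2 · SEM ≈ 11.904
z = |63 − 84| / 11.904 = 21 / 11.904 ≈ 1.764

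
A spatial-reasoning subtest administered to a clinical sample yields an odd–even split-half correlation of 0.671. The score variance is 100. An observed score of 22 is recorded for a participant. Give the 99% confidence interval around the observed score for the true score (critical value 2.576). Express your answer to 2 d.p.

[10.57, 33.43]

SD = √100 ≈ 10.0000
Spearman-Brown: r = 2(0.671) / (1 + 0.671) = 1.3420 / 1.6710 ≈ 0.8031
SEM = 10.0000 × √(1 − 0.8031) = 10.0000 × √0.1969 ≈ 10.0000 × 0.4437 ≈ 4.4372
2.576 × SEM ≈ 11.4302
99% CI: 22 ± 11.4302 = [10.5698, 33.4302]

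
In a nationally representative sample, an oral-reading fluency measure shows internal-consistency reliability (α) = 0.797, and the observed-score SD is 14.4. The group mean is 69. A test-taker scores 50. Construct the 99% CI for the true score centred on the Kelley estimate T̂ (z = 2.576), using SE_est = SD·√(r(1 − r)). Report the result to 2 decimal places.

[38.94, 68.78]

T̂ = 0.7970(50) + 0.2030(69) ≃ 53.8570
SE_est = SD * √(r(1 − r)) = 14.4000 * √0.1618 ≃ 14.4000 * 0.4022 ≃ 5.7921
CI = 53.8570 ± 2.576 * 5.7921 → [38.9364, 68.7776]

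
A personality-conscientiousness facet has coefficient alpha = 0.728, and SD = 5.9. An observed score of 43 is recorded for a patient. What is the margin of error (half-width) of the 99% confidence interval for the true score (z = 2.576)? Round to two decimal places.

7.93

SEM = 5.900×√(1 − 0.728) ≃ 3.077
Half-width = 2.576×3.077 ≃ 7.927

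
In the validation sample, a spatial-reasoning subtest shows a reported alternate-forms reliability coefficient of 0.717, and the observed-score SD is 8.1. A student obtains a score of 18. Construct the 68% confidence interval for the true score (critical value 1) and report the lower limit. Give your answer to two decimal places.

13.69

SEM = 8.100 · √(1 − 0.717) = 8.100 · √0.283 ≃ 8.100 · 0.532 ≃ 4.309
Half-width = 1·4.309 ≃ 4.309
Lower bound: 18 − 4.309 = 13.691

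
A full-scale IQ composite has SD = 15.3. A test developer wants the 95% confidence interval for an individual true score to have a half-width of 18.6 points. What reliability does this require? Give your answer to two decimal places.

0.62

Required SEM = 18.6 / 1.96 ≈ 9.490
r = 1 − (9.490/15.3)² ≈ 1 − 0.385 ≈ 0.615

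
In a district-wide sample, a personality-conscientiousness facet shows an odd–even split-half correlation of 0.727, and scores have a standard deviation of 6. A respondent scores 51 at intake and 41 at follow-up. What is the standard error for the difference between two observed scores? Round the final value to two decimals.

3.37

r_full = 2·0.727 / (1 + 0.727) ≈ 0.8419
SEM = 6.0000 · √(1 − 0.8419) = 6.0000 · √0.1581 ≈ 6.0000 · 0.3976 ≈ 2.3855
SE_diff = √2 · SEM ≈ 3.3737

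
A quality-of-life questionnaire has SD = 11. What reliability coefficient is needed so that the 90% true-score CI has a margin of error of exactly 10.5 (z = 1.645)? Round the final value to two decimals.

Required SEM = 10.5 / 1.645 ≃ 6.383
Required reliability = 1 − (SEM/SD)² = 1 − 0.337 ≃ 0.663

0.66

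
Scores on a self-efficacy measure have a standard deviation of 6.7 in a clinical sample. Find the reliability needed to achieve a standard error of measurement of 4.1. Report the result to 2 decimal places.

Required reliability = 1 − (SEM/SD)² = 1 − 0.374 ≈ 0.626

0.63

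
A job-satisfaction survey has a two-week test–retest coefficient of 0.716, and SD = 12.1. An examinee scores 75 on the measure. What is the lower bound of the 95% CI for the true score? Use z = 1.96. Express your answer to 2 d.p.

62.36

The standard error of measurement is 12.1000×√(1 − 0.7160) ≈ 12.1000×0.5329 ≈ 6.4483.
1.96 × SEM ≈ 12.6386
Lower bound: 75 − 12.6386 = 62.3614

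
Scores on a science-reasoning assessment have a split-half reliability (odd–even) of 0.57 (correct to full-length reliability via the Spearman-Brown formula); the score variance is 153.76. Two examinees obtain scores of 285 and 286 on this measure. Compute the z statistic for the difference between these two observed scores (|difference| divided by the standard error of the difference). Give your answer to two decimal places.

0.11

SD = √153.76 ≃ 12.400
Full-length reliability (Spearman-Brown) = 2(0.57)/(1+0.57) ≃ 0.726
The standard error of measurement is 12.400×√(1 − 0.726) ≃ 12.400×0.523 ≃ 6.489.
SE_diff = SEM × √2 ≃ 6.489 × 1.414 ≃ 9.177
z = |285 − 286| / 9.177 = 1 / 9.177 ≃ 0.109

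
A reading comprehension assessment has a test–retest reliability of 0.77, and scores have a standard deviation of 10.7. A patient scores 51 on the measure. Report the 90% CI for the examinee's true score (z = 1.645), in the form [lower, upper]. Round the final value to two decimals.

The standard error of measurement is 10.70000×√(1 − 0.77000) ≃ 10.70000×0.47958 ≃ 5.13154.
Margin = 1.645 × 5.13154 ≃ 8.44138
Interval: (42.55862, 59.44138)

[42.56, 59.44]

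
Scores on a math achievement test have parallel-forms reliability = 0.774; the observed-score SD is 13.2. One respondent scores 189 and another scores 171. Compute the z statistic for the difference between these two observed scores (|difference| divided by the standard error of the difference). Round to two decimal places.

The standard error of measurement is 13.20000·√(1 − 0.77400) ≈ 13.20000·0.47539 ≈ 6.27521.
SE_diff = SEM · √2 ≈ 6.27521 · 1.41421 ≈ 8.87448
z = 18 / 8.87448 ≈ 2.02829

2.03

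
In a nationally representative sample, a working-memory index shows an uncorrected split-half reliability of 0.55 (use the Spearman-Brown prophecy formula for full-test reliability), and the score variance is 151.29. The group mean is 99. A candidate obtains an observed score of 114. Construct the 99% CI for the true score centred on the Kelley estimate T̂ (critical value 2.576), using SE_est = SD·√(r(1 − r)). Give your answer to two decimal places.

SD = √151.29 ≈ 12.30000
Spearman-Brown: r = 2(0.55) / (1 + 0.55) = 1.10000 / 1.55000 ≈ 0.70968
T̂ = r·X + (1 − r)·M = 0.70968·114 + 0.29032·99 ≈ 80.90323 + 28.74194 ≈ 109.64516
SE_est = 12.30000·√[r(1 − r)] ≈ 5.58311
CI = 109.64516 ± 2.576 · 5.58311 → [95.26308, 124.02725]

[95.26, 124.03]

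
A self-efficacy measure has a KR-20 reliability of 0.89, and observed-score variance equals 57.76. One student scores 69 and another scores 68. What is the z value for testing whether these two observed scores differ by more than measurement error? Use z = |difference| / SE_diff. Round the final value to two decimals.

0.28

SD = √57.76 ≈ 7.6000
The standard error of measurement is 7.6000×√(1 − 0.8900) ≈ 7.6000×0.3317 ≈ 2.5206.
SE_diff = √2 × SEM ≈ 3.5647
z = |69 − 68| / 3.5647 = 1 / 3.5647 ≈ 0.2805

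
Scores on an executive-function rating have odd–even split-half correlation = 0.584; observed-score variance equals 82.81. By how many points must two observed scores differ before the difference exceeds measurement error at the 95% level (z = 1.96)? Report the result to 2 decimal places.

12.93

σ = 82.81^(1/2) = 9.10000
Spearman-Brown: r = 2(0.584) / (1 + 0.584) = 1.16800 / 1.58400 ≃ 0.73737
The standard error of measurement is 9.10000·√(1 − 0.73737) ≃ 9.10000·0.51247 ≃ 4.66348.
Standard error of the difference = 4.66348·√2 ≃ 6.59516
Smallest detectable difference = 1.96·6.59516 ≃ 12.92652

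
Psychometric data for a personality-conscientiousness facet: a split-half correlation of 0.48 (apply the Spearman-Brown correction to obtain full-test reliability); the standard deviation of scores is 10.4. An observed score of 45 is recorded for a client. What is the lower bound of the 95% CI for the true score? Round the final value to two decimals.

32.92

Full-length reliability (Spearman-Brown) = 2(0.48)/(1+0.48) ≃ 0.649
SEM = 10.400*√(1 − 0.649) ≃ 6.165
Half-width = 1.96*6.165 ≃ 12.083
Lower limit = 45 − 12.083 ≃ 32.917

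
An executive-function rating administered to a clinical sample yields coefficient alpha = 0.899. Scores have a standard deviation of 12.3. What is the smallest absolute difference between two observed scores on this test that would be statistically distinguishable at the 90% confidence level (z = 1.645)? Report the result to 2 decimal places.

SEM = 12.300 × √(1 − 0.899) = 12.300 × √0.101 ≈ 12.300 × 0.318 ≈ 3.909
SE_diff = SEM × √2 ≈ 3.909 × 1.414 ≈ 5.528
Minimum reliable difference = 1.645 × SE_diff ≈ 1.645 × 5.528 ≈ 9.094

9.09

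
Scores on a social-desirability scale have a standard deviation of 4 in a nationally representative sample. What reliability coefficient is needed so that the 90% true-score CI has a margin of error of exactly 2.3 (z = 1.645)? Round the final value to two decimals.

Required SEM = 2.3 / 1.645 ≈ 1.3982
r = 1 − (1.3982/4)² ≈ 1 − 0.1222 ≈ 0.8778

0.88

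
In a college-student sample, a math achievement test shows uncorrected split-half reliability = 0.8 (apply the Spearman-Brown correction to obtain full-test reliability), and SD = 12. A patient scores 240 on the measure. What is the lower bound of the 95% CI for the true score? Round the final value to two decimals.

232.16

r_full = 2·0.8 / (1 + 0.8) ≈ 0.889
The standard error of measurement is 12.000*√(1 − 0.889) ≈ 12.000*0.333 ≈ 4.000.
Margin = 1.96 * 4.000 ≈ 7.840
Lower bound: 240 − 7.840 = 232.160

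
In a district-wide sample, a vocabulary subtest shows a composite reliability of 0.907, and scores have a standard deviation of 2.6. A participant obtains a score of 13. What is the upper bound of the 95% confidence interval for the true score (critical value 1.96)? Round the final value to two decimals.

The standard error of measurement is 2.600*√(1 − 0.907) ≈ 2.600*0.305 ≈ 0.793.
Half-width = 1.96*0.793 ≈ 1.554
Upper bound: 13 + 1.554 = 14.554

14.55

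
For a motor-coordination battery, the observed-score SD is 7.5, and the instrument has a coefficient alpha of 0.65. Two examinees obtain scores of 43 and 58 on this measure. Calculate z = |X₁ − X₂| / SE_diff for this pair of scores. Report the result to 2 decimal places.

2.39

SEM = 7.500 × √(1 − 0.650) = 7.500 × √0.350 ≈ 7.500 × 0.592 ≈ 4.437
Standard error of the difference = 4.437·√2 ≈ 6.275
z = 15 / 6.275 ≈ 2.390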